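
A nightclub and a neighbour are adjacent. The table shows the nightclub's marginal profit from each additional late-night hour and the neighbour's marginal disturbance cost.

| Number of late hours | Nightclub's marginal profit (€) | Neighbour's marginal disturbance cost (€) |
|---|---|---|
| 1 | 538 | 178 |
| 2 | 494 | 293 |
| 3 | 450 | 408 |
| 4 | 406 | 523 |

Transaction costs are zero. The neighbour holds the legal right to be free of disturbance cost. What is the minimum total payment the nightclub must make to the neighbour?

Efficient level: marginal profit ≥ marginal disturbance cost through level 3, so k* = 3.
With the neighbour holding the right, the nightclub must at least compensate total damage at k*: 178 + 293 + 408 = 879.

€879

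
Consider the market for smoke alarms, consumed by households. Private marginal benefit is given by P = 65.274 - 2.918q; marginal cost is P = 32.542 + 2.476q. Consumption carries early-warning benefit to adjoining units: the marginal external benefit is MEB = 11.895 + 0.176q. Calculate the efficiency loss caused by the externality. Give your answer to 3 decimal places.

Market equilibrium (private): 32.542 + 2.476q = 65.274 - 2.918q → q_m = 6.0682.
Social marginal benefit = demand + MEB = 77.169 - 2.742q.
Set SMB = MC: 77.169 - 2.742q = 32.542 + 2.476q → q* = 8.5525.
The welfare-loss triangle has base |q_m − q*| and height MEB(q_m) (the vertical gap between SMB and MC is zero at q* and MEB at q_m).
DWL = ½ × 2.4843 × 12.9630 = 16.1020.

DWL = 16.102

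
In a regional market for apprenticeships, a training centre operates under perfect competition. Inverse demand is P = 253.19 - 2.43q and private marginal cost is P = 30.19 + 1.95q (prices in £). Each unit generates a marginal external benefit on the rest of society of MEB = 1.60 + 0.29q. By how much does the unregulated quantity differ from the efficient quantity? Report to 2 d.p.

4.00 units

Market equilibrium (private): 30.19 + 1.95q = 253.19 - 2.43q → q_m = 50.9132.
Social marginal cost = private MC − MEB = 28.59 + 1.66q.
Set SMC = demand: 28.59 + 1.66q = 253.19 - 2.43q → q* = 54.9144.
Gap = |50.9132 − 54.9144| = 4.0012.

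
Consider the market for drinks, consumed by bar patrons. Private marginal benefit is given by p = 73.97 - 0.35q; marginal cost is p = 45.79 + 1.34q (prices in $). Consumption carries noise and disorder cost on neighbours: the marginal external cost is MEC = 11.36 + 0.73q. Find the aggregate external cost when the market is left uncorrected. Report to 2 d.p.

Market equilibrium (private): 45.79 + 1.34q = 73.97 - 0.35q → q_m = 16.6746.
Total external cost = ∫₀^{q_m} (11.36 + 0.73q) dq = 11.36×16.6746 + ½×0.73×16.6746² = 290.9089.

$290.91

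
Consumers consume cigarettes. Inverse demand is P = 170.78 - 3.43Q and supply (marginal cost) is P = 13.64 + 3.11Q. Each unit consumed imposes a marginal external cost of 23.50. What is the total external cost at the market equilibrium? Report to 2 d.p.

564.65

Market equilibrium (private): 13.64 + 3.11Q = 170.78 - 3.43Q → Q_m = 24.0275.
Total external cost = MEC × Q_m = 23.50 × 24.0275 = 564.6463.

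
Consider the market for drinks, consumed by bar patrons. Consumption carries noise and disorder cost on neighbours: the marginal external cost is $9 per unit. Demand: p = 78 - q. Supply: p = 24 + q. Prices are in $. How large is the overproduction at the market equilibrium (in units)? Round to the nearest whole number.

Market equilibrium (private): 24 + q = 78 - q → q_m = 27.0000.
Social marginal benefit = demand − MEC = 69 - q.
Set SMB = MC: 69 - q = 24 + q → q* = 22.5000.
Gap = |27.0000 − 22.5000| = 4.5000.

5 units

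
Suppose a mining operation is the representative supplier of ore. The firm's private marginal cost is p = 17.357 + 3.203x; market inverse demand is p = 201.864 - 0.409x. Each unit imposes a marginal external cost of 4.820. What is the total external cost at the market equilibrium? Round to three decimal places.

246.214

Market equilibrium (private): 17.357 + 3.203x = 201.864 - 0.409x → x_m = 51.0817.
Total external cost = MEC × x_m = 4.820 × 51.0817 = 246.2138.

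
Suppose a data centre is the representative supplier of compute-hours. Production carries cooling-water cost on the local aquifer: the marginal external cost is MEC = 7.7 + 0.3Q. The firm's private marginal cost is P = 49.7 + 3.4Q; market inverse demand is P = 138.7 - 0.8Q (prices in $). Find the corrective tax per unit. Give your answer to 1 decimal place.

tax = $13.1 per unit

Social marginal cost = private MC + MEC = 57.4 + 3.7Q.
Set SMC = demand: 57.4 + 3.7Q = 138.7 - 0.8Q → Q* = 18.0667.
The Pigouvian tax equals MEC at Q*: 7.7 + 0.3×18.0667 = 13.1200.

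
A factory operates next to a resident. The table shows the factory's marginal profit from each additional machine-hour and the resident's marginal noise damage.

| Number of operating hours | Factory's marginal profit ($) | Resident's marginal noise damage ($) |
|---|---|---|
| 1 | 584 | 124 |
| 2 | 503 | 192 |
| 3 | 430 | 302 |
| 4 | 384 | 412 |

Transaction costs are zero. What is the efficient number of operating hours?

Bargaining reaches the level where marginal profit last exceeds marginal noise damage.
That holds through level 3 (430 ≥ 302) but not at 4 (384 < 412).

3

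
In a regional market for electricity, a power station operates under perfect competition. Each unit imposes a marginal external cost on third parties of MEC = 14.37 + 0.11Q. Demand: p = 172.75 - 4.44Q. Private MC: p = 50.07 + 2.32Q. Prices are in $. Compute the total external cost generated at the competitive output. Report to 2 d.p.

$278.90

Market equilibrium (private): 50.07 + 2.32Q = 172.75 - 4.44Q → Q_m = 18.1479.
Total external cost = ∫₀^{Q_m} (14.37 + 0.11Q) dQ = 14.37×18.1479 + ½×0.11×18.1479² = 278.8994.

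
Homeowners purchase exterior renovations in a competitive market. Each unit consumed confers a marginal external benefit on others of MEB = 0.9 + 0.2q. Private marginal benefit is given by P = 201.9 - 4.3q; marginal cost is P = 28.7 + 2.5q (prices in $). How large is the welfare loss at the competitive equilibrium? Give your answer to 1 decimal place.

DWL = $2.7

Market equilibrium (private): 28.7 + 2.5q = 201.9 - 4.3q → q_m = 25.4706.
Social marginal benefit = demand + MEB = 202.8 - 4.1q.
Set SMB = MC: 202.8 - 4.1q = 28.7 + 2.5q → q* = 26.3788.
Between q* and q_m the wedge SMB − MC runs linearly from 0 to MEB(q_m), so the loss is a triangle.
DWL = ½ × 0.9082 × 5.9941 = 2.7219.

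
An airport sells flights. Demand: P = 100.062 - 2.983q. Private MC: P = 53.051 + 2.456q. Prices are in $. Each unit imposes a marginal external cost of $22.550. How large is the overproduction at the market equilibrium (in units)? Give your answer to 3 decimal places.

4.146 units

Market equilibrium (private): 53.051 + 2.456q = 100.062 - 2.983q → q_m = 8.6433.
Social marginal cost = private MC + MEC = 75.601 + 2.456q.
Set SMC = demand: 75.601 + 2.456q = 100.062 - 2.983q → q* = 4.4973.
Gap = |8.6433 − 4.4973| = 4.1460.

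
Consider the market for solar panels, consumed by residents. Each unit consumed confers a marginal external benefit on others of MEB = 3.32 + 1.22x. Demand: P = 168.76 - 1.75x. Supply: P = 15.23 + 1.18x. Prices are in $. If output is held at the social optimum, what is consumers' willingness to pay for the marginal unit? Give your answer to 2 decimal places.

Social marginal benefit = demand + MEB = 172.08 - 0.53x.
Set SMB = MC: 172.08 - 0.53x = 15.23 + 1.18x → x* = 91.7251.
Consumer price on the demand curve at x*: 168.76 − 1.75×91.7251 = 8.2411.

P = $8.24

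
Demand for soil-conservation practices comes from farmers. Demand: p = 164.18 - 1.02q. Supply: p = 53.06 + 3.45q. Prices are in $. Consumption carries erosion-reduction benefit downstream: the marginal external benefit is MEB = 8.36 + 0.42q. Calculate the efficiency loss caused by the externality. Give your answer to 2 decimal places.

DWL = $43.64

Market equilibrium (private): 53.06 + 3.45q = 164.18 - 1.02q → q_m = 24.8591.
Social marginal benefit = demand + MEB = 172.54 - 0.60q.
Set SMB = MC: 172.54 - 0.60q = 53.06 + 3.45q → q* = 29.5012.
Between q* and q_m the wedge SMB − MC runs linearly from 0 to MEB(q_m), so the loss is a triangle.
DWL = ½ × 4.6421 × 18.8008 = 43.6376.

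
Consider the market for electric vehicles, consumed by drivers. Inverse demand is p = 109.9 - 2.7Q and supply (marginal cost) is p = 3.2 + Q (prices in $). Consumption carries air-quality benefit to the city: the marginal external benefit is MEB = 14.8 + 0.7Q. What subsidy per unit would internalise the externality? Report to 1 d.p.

subsidy = $43.2 per unit

Social marginal benefit = demand + MEB = 124.7 - 2.0Q.
Set SMB = MC: 124.7 - 2.0Q = 3.2 + Q → Q* = 40.5000.
The Pigouvian subsidy equals MEB at Q*: 14.8 + 0.7×40.5000 = 43.1500.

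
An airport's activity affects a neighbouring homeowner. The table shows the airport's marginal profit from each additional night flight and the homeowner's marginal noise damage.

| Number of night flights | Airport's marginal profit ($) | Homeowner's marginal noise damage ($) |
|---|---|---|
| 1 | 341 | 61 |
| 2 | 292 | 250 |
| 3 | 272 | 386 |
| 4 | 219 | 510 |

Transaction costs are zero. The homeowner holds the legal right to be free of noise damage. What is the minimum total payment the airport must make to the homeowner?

$311

Efficient level: marginal profit ≥ marginal noise damage through level 2, so k* = 2.
With the homeowner holding the right, the airport must at least compensate total damage at k*: 61 + 250 = 311.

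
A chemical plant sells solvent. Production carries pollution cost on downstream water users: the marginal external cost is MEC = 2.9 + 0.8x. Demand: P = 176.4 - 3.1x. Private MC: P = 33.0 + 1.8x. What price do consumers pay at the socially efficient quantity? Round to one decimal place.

Social marginal cost = private MC + MEC = 35.9 + 2.6x.
Set SMC = demand: 35.9 + 2.6x = 176.4 - 3.1x → x* = 24.6491.
Consumer price on the demand curve at x*: 176.4 − 3.1×24.6491 = 99.9878.

P = 100.0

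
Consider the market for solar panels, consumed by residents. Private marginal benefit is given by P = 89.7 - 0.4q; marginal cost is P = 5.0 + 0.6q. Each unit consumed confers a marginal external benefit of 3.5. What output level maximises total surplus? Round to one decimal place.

q* = 88.2

Social marginal benefit = demand + MEB = 93.2 - 0.4q.
Set SMB = MC: 93.2 - 0.4q = 5.0 + 0.6q → q* = 88.2000.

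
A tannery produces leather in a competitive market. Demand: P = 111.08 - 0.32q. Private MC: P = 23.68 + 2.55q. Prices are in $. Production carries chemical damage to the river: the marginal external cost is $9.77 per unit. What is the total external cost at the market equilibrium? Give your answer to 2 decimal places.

$297.53

Market equilibrium (private): 23.68 + 2.55q = 111.08 - 0.32q → q_m = 30.4530.
Total external cost = MEC × q_m = 9.77 × 30.4530 = 297.5258.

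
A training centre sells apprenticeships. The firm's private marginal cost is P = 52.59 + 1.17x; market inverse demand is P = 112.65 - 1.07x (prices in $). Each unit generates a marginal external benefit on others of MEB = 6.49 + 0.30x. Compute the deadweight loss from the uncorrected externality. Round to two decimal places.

Market equilibrium (private): 52.59 + 1.17x = 112.65 - 1.07x → x_m = 26.8125.
Social marginal cost = private MC − MEB = 46.10 + 0.87x.
Set SMC = demand: 46.10 + 0.87x = 112.65 - 1.07x → x* = 34.3041.
Height of the DWL triangle at x_m is demand(x_m) − SMC(x_m) = MEB(x_m) = 14.5338.
DWL = ½ × 7.4916 × 14.5338 = 54.4407.

DWL = $54.44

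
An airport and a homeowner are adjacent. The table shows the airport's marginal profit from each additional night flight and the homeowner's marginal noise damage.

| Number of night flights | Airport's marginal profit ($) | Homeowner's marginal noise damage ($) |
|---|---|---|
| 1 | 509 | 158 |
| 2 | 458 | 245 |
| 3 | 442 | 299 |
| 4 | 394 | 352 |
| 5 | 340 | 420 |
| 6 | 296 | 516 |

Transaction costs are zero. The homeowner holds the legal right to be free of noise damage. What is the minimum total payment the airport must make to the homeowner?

Efficient level: marginal profit ≥ marginal noise damage through level 4, so k* = 4.
With the homeowner holding the right, the airport must at least compensate total damage at k*: 158 + 245 + 299 + 352 = 1054.

$1054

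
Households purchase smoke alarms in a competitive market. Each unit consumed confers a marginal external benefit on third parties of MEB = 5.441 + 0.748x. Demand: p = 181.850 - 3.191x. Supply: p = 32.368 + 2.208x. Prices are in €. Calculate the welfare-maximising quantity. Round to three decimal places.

Social marginal benefit = demand + MEB = 187.291 - 2.443x.
Set SMB = MC: 187.291 - 2.443x = 32.368 + 2.208x → x* = 33.3096.

x* = 33.310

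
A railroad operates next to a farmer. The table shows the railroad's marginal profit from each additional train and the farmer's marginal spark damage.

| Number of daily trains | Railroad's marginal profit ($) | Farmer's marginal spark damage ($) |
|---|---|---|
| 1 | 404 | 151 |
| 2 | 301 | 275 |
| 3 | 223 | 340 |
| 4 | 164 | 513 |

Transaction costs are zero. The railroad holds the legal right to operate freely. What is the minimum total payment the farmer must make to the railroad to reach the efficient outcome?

$387

Left alone the railroad would choose level 4 (marginal profit stays positive).
Efficient level: k* = 2 (marginal profit ≥ marginal spark damage through 2).
The farmer must at least cover the railroad's forgone profit from cutting 4→2: 223 + 164 = 387.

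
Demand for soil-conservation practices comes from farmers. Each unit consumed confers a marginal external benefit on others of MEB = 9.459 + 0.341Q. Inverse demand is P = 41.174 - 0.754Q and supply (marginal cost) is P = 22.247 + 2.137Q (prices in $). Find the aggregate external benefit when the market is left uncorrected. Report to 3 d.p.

$69.235

Market equilibrium (private): 22.247 + 2.137Q = 41.174 - 0.754Q → Q_m = 6.5469.
Total external benefit = ∫₀^{Q_m} (9.459 + 0.341Q) dQ = 9.459×6.5469 + ½×0.341×6.5469² = 69.2351.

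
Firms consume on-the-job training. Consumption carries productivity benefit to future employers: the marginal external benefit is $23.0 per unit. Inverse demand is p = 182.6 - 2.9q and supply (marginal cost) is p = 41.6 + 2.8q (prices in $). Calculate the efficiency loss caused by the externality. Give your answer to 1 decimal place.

Market equilibrium (private): 41.6 + 2.8q = 182.6 - 2.9q → q_m = 24.7368.
Social marginal benefit = demand + MEB = 205.6 - 2.9q.
Set SMB = MC: 205.6 - 2.9q = 41.6 + 2.8q → q* = 28.7719.
The loss is the area between SMB and MC from q* to q_m; with linear curves that's a triangle of height MEB(q_m).
DWL = ½ × 4.0351 × 23.0000 = 46.4037.

DWL = $46.4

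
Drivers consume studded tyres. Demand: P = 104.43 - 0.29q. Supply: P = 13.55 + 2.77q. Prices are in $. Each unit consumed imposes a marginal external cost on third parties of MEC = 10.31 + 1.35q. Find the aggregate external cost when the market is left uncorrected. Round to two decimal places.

Market equilibrium (private): 13.55 + 2.77q = 104.43 - 0.29q → q_m = 29.6993.
Total external cost = ∫₀^{q_m} (10.31 + 1.35q) dq = 10.31×29.6993 + ½×1.35×29.6993² = 901.5825.

$901.58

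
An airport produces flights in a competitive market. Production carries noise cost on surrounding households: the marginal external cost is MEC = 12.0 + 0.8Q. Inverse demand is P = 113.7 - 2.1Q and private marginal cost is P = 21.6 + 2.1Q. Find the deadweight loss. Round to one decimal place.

DWL = 87.3

Market equilibrium (private): 21.6 + 2.1Q = 113.7 - 2.1Q → Q_m = 21.9286.
Social marginal cost = private MC + MEC = 33.6 + 2.9Q.
Set SMC = demand: 33.6 + 2.9Q = 113.7 - 2.1Q → Q* = 16.0200.
Height of the DWL triangle at Q_m is SMC(Q_m) − demand(Q_m) = MEC(Q_m) = 29.5429.
DWL = ½ × 5.9086 × 29.5429 = 87.2786.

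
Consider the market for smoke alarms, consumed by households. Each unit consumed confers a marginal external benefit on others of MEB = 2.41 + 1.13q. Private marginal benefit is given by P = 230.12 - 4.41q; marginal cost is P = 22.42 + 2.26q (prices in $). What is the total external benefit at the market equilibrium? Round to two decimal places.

Market equilibrium (private): 22.42 + 2.26q = 230.12 - 4.41q → q_m = 31.1394.
Total external benefit = ∫₀^{q_m} (2.41 + 1.13q) dq = 2.41×31.1394 + ½×1.13×31.1394² = 622.9051.

$622.91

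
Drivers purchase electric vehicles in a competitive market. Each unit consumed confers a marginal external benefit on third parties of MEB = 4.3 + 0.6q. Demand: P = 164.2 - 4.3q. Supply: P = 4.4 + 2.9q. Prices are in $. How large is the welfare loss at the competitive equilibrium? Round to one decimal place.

DWL = $23.5

Market equilibrium (private): 4.4 + 2.9q = 164.2 - 4.3q → q_m = 22.1944.
Social marginal benefit = demand + MEB = 168.5 - 3.7q.
Set SMB = MC: 168.5 - 3.7q = 4.4 + 2.9q → q* = 24.8636.
The welfare-loss triangle has base |q_m − q*| and height MEB(q_m) (the vertical gap between SMB and MC is zero at q* and MEB at q_m).
DWL = ½ × 2.6692 × 17.6167 = 23.5112.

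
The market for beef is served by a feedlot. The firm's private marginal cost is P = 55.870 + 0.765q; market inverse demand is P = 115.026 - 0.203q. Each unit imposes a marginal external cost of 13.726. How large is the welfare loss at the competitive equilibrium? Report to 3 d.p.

Market equilibrium (private): 55.870 + 0.765q = 115.026 - 0.203q → q_m = 61.1116.
Social marginal cost = private MC + MEC = 69.596 + 0.765q.
Set SMC = demand: 69.596 + 0.765q = 115.026 - 0.203q → q* = 46.9318.
The welfare-loss triangle has base |q_m − q*| and height MEC(q_m) (the vertical gap between SMC and demand is zero at q* and MEC at q_m).
DWL = ½ × 14.1798 × 13.7260 = 97.3160.

DWL = 97.316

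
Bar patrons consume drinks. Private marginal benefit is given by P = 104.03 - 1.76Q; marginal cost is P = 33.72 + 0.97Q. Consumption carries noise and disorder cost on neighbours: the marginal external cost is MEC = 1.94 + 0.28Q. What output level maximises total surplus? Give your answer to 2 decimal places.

Q* = 22.71

Social marginal benefit = demand − MEC = 102.09 - 2.04Q.
Set SMB = MC: 102.09 - 2.04Q = 33.72 + 0.97Q → Q* = 22.7143.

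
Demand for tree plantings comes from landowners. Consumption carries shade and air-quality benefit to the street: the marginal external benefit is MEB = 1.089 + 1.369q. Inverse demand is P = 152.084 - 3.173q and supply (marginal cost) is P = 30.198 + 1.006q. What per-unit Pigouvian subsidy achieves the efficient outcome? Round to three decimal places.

subsidy = 61.001 per unit

Social marginal benefit = demand + MEB = 153.173 - 1.804q.
Set SMB = MC: 153.173 - 1.804q = 30.198 + 1.006q → q* = 43.7633.
The Pigouvian subsidy equals MEB at q*: 1.089 + 1.369×43.7633 = 61.0010.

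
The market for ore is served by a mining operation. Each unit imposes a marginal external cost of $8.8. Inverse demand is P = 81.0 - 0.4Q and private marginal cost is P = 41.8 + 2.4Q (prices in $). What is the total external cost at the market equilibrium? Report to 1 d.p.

$123.2

Market equilibrium (private): 41.8 + 2.4Q = 81.0 - 0.4Q → Q_m = 14.0000.
Total external cost = MEC × Q_m = 8.8 × 14.0000 = 123.2000.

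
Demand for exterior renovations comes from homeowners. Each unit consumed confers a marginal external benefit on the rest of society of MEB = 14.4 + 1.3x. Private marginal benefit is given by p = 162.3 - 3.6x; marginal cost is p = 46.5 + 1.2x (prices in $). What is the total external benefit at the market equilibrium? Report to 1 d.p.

$725.7

Market equilibrium (private): 46.5 + 1.2x = 162.3 - 3.6x → x_m = 24.1250.
Total external benefit = ∫₀^{x_m} (14.4 + 1.3x) dx = 14.4×24.1250 + ½×1.3×24.1250² = 725.7102.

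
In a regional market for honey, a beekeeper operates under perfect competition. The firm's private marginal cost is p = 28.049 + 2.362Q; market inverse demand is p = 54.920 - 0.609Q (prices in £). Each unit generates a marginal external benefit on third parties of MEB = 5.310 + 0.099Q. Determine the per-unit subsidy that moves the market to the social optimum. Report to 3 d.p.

subsidy = £6.419 per unit

Social marginal cost = private MC − MEB = 22.739 + 2.263Q.
Set SMC = demand: 22.739 + 2.263Q = 54.920 - 0.609Q → Q* = 11.2051.
The Pigouvian subsidy equals MEB at Q*: 5.310 + 0.099×11.2051 = 6.4193.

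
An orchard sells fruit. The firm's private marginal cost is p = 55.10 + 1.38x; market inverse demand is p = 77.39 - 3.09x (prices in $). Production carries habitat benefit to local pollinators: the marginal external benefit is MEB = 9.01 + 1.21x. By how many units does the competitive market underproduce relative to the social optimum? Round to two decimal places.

Market equilibrium (private): 55.10 + 1.38x = 77.39 - 3.09x → x_m = 4.9866.
Social marginal cost = private MC − MEB = 46.09 + 0.17x.
Set SMC = demand: 46.09 + 0.17x = 77.39 - 3.09x → x* = 9.6012.
Gap = |4.9866 − 9.6012| = 4.6146.

4.61 units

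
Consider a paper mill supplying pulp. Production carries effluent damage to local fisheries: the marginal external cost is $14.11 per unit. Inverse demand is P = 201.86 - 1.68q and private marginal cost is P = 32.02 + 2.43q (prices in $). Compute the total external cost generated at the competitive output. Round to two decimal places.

Market equilibrium (private): 32.02 + 2.43q = 201.86 - 1.68q → q_m = 41.3236.
Total external cost = MEC × q_m = 14.11 × 41.3236 = 583.0760.

$583.08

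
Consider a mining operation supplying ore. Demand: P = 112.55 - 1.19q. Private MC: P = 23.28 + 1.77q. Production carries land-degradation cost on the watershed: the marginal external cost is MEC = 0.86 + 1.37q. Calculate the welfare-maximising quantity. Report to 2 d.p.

q* = 20.42

Social marginal cost = private MC + MEC = 24.14 + 3.14q.
Set SMC = demand: 24.14 + 3.14q = 112.55 - 1.19q → q* = 20.4180.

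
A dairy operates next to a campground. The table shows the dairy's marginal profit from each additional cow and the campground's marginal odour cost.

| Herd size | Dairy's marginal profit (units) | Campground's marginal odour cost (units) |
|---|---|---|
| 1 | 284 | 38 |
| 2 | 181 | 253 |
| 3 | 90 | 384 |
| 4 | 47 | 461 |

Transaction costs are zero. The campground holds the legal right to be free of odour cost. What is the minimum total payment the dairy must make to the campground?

Efficient level: marginal profit ≥ marginal odour cost through level 1, so k* = 1.
With the campground holding the right, the dairy must at least compensate total damage at k*: 38 = 38.

38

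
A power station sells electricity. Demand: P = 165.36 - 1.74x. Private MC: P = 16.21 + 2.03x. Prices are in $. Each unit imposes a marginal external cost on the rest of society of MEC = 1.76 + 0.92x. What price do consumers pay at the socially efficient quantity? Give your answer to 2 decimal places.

Social marginal cost = private MC + MEC = 17.97 + 2.95x.
Set SMC = demand: 17.97 + 2.95x = 165.36 - 1.74x → x* = 31.4264.
Consumer price on the demand curve at x*: 165.36 − 1.74×31.4264 = 110.6781.

P = $110.68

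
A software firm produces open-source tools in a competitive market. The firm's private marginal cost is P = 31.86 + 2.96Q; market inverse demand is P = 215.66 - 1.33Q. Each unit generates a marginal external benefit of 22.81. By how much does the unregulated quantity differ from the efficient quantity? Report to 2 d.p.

Market equilibrium (private): 31.86 + 2.96Q = 215.66 - 1.33Q → Q_m = 42.8438.
Social marginal cost = private MC − MEB = 9.05 + 2.96Q.
Set SMC = demand: 9.05 + 2.96Q = 215.66 - 1.33Q → Q* = 48.1608.
Gap = |42.8438 − 48.1608| = 5.3170.

5.32 units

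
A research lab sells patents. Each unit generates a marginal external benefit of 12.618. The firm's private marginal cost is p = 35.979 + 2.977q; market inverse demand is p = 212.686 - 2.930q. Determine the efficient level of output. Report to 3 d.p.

Social marginal cost = private MC − MEB = 23.361 + 2.977q.
Set SMC = demand: 23.361 + 2.977q = 212.686 - 2.930q → q* = 32.0510.

q* = 32.051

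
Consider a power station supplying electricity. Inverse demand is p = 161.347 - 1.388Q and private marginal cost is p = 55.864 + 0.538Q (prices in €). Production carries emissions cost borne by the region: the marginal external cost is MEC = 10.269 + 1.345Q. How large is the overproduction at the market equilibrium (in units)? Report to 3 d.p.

25.659 units

Market equilibrium (private): 55.864 + 0.538Q = 161.347 - 1.388Q → Q_m = 54.7679.
Social marginal cost = private MC + MEC = 66.133 + 1.883Q.
Set SMC = demand: 66.133 + 1.883Q = 161.347 - 1.388Q → Q* = 29.1085.
Gap = |54.7679 − 29.1085| = 25.6594.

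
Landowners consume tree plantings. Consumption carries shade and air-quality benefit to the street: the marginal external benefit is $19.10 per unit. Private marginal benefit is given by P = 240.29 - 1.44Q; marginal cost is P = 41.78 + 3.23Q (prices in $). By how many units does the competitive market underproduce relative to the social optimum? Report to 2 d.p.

Market equilibrium (private): 41.78 + 3.23Q = 240.29 - 1.44Q → Q_m = 42.5075.
Social marginal benefit = demand + MEB = 259.39 - 1.44Q.
Set SMB = MC: 259.39 - 1.44Q = 41.78 + 3.23Q → Q* = 46.5974.
Gap = |42.5075 − 46.5974| = 4.0899.

4.09 units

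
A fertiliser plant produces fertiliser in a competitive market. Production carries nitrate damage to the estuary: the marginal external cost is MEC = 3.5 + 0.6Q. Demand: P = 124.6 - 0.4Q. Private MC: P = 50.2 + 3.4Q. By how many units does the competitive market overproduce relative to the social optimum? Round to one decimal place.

3.5 units

Market equilibrium (private): 50.2 + 3.4Q = 124.6 - 0.4Q → Q_m = 19.5789.
Social marginal cost = private MC + MEC = 53.7 + 4.0Q.
Set SMC = demand: 53.7 + 4.0Q = 124.6 - 0.4Q → Q* = 16.1136.
Gap = |19.5789 − 16.1136| = 3.4653.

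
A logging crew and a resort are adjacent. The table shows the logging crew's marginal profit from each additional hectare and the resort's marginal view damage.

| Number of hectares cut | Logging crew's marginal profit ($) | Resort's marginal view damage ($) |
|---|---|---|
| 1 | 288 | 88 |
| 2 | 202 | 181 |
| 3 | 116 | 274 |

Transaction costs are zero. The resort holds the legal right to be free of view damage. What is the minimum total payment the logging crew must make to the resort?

Efficient level: marginal profit ≥ marginal view damage through level 2, so k* = 2.
With the resort holding the right, the logging crew must at least compensate total damage at k*: 88 + 181 = 269.

$269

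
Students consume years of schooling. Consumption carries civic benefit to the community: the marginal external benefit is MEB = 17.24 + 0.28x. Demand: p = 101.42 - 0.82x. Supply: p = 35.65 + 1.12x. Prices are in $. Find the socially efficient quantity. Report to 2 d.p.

Social marginal benefit = demand + MEB = 118.66 - 0.54x.
Set SMB = MC: 118.66 - 0.54x = 35.65 + 1.12x → x* = 50.0060.

x* = 50.01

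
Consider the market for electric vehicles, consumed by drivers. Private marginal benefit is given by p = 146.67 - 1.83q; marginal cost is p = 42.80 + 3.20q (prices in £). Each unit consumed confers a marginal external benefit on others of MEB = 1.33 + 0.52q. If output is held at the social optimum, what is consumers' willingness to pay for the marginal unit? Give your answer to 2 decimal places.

Social marginal benefit = demand + MEB = 148.00 - 1.31q.
Set SMB = MC: 148.00 - 1.31q = 42.80 + 3.20q → q* = 23.3259.
Consumer price on the demand curve at q*: 146.67 − 1.83×23.3259 = 103.9836.

P = £103.98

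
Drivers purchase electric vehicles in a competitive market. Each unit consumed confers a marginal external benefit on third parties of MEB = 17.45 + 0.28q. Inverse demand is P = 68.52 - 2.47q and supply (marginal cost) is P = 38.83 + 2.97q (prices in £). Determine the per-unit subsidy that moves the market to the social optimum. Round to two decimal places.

subsidy = £20.01 per unit

Social marginal benefit = demand + MEB = 85.97 - 2.19q.
Set SMB = MC: 85.97 - 2.19q = 38.83 + 2.97q → q* = 9.1357.
The Pigouvian subsidy equals MEB at q*: 17.45 + 0.28×9.1357 = 20.0080.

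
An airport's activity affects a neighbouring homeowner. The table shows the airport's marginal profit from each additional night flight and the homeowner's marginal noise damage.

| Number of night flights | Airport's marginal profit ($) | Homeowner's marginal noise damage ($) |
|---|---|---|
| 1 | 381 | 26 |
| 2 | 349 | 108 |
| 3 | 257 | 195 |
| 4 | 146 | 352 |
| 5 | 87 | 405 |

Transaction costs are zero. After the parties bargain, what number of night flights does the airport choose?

Bargaining reaches the level where marginal profit last exceeds marginal noise damage.
That holds through level 3 (257 ≥ 195) but not at 4 (146 < 352).

3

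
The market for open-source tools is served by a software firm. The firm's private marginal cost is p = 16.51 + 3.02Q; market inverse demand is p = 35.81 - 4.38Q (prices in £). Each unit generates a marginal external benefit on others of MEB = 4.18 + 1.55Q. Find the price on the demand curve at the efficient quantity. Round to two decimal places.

P = £18.23

Social marginal cost = private MC − MEB = 12.33 + 1.47Q.
Set SMC = demand: 12.33 + 1.47Q = 35.81 - 4.38Q → Q* = 4.0137.
Consumer price on the demand curve at Q*: 35.81 − 4.38×4.0137 = 18.2300.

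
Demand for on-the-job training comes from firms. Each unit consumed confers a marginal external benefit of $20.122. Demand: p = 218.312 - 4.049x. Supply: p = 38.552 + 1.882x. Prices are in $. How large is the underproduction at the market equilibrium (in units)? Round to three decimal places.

3.393 units

Market equilibrium (private): 38.552 + 1.882x = 218.312 - 4.049x → x_m = 30.3085.
Social marginal benefit = demand + MEB = 238.434 - 4.049x.
Set SMB = MC: 238.434 - 4.049x = 38.552 + 1.882x → x* = 33.7012.
Gap = |30.3085 − 33.7012| = 3.3927.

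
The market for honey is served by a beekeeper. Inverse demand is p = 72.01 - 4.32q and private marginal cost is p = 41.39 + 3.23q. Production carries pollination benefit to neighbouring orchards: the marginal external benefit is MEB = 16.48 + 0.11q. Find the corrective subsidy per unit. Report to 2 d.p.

Social marginal cost = private MC − MEB = 24.91 + 3.12q.
Set SMC = demand: 24.91 + 3.12q = 72.01 - 4.32q → q* = 6.3306.
The Pigouvian subsidy equals MEB at q*: 16.48 + 0.11×6.3306 = 17.1764.

subsidy = 17.18 per unit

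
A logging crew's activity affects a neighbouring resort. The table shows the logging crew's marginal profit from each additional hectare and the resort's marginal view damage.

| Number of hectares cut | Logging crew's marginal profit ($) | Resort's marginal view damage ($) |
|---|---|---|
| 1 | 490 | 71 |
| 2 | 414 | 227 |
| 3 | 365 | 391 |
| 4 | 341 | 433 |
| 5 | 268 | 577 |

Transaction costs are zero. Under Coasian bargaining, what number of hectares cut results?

Bargaining reaches the level where marginal profit last exceeds marginal view damage.
That holds through level 2 (414 ≥ 227) but not at 3 (365 < 391).

2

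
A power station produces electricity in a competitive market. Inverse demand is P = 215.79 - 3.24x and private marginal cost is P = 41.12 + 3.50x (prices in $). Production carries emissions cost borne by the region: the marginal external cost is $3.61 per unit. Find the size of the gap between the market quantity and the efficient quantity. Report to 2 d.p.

0.54 units

Market equilibrium (private): 41.12 + 3.50x = 215.79 - 3.24x → x_m = 25.9154.
Social marginal cost = private MC + MEC = 44.73 + 3.50x.
Set SMC = demand: 44.73 + 3.50x = 215.79 - 3.24x → x* = 25.3798.
Gap = |25.9154 − 25.3798| = 0.5356.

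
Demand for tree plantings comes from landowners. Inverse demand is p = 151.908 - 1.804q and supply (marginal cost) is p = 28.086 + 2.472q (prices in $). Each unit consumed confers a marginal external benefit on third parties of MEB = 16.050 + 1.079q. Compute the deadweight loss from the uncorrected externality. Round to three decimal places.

DWL = $349.832

Market equilibrium (private): 28.086 + 2.472q = 151.908 - 1.804q → q_m = 28.9574.
Social marginal benefit = demand + MEB = 167.958 - 0.725q.
Set SMB = MC: 167.958 - 0.725q = 28.086 + 2.472q → q* = 43.7510.
Between q* and q_m the wedge SMB − MC runs linearly from 0 to MEB(q_m), so the loss is a triangle.
DWL = ½ × 14.7936 × 47.2951 = 349.8324.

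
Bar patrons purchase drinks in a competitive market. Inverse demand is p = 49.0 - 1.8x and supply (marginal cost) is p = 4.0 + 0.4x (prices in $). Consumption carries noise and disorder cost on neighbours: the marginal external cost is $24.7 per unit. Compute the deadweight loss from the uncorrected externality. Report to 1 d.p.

Market equilibrium (private): 4.0 + 0.4x = 49.0 - 1.8x → x_m = 20.4545.
Social marginal benefit = demand − MEC = 24.3 - 1.8x.
Set SMB = MC: 24.3 - 1.8x = 4.0 + 0.4x → x* = 9.2273.
Between x* and x_m the wedge MC − SMB runs linearly from 0 to MEC(x_m), so the loss is a triangle.
DWL = ½ × 11.2272 × 24.7000 = 138.6559.

DWL = $138.7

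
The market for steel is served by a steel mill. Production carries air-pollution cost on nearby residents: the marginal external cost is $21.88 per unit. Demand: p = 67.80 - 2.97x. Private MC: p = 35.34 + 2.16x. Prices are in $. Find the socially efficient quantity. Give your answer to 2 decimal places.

Social marginal cost = private MC + MEC = 57.22 + 2.16x.
Set SMC = demand: 57.22 + 2.16x = 67.80 - 2.97x → x* = 2.0624.

x* = 2.06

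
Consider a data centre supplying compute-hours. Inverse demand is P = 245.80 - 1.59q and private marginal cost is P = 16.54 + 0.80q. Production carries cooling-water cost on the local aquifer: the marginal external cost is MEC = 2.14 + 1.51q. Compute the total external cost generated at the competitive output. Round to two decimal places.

Market equilibrium (private): 16.54 + 0.80q = 245.80 - 1.59q → q_m = 95.9247.
Total external cost = ∫₀^{q_m} (2.14 + 1.51q) dq = 2.14×95.9247 + ½×1.51×95.9247² = 7152.4477.

7152.45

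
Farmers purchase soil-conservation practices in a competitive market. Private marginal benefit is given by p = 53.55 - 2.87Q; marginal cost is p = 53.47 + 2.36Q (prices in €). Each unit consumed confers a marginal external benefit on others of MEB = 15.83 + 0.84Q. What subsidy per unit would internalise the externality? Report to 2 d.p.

subsidy = €18.87 per unit

Social marginal benefit = demand + MEB = 69.38 - 2.03Q.
Set SMB = MC: 69.38 - 2.03Q = 53.47 + 2.36Q → Q* = 3.6241.
The Pigouvian subsidy equals MEB at Q*: 15.83 + 0.84×3.6241 = 18.8742.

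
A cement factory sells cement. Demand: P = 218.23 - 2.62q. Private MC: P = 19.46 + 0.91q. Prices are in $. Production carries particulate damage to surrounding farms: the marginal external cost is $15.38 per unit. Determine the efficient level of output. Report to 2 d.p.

Social marginal cost = private MC + MEC = 34.84 + 0.91q.
Set SMC = demand: 34.84 + 0.91q = 218.23 - 2.62q → q* = 51.9518.

q* = 51.95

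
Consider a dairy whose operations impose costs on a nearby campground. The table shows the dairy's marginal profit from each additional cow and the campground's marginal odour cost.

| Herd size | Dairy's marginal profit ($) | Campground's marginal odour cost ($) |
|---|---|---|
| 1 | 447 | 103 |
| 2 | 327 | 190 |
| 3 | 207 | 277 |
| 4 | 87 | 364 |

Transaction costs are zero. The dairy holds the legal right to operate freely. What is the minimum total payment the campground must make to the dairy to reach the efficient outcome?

Left alone the dairy would choose level 4 (marginal profit stays positive).
Efficient level: k* = 2 (marginal profit ≥ marginal odour cost through 2).
The campground must at least cover the dairy's forgone profit from cutting 4→2: 207 + 87 = 294.

$294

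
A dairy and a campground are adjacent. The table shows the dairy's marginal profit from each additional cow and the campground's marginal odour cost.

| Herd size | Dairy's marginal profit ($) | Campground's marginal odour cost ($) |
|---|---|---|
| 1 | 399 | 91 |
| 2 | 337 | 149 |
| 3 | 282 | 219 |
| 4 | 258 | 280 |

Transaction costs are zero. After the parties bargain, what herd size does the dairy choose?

3

Bargaining reaches the level where marginal profit last exceeds marginal odour cost.
That holds through level 3 (282 ≥ 219) but not at 4 (258 < 280).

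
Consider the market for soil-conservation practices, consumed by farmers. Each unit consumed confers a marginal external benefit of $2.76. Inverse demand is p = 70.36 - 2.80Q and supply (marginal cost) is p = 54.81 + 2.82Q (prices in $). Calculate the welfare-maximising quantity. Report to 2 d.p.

Q* = 3.26

Social marginal benefit = demand + MEB = 73.12 - 2.80Q.
Set SMB = MC: 73.12 - 2.80Q = 54.81 + 2.82Q → Q* = 3.2580.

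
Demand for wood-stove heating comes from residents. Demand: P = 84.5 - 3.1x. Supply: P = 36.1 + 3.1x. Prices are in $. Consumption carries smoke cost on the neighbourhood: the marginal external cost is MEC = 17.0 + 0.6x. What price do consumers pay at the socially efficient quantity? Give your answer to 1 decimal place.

P = $70.2

Social marginal benefit = demand − MEC = 67.5 - 3.7x.
Set SMB = MC: 67.5 - 3.7x = 36.1 + 3.1x → x* = 4.6176.
Consumer price on the demand curve at x*: 84.5 − 3.1×4.6176 = 70.1854.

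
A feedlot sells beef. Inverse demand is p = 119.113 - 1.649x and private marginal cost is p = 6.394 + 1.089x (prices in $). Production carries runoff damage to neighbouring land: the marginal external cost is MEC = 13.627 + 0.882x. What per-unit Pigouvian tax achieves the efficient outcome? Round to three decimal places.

Social marginal cost = private MC + MEC = 20.021 + 1.971x.
Set SMC = demand: 20.021 + 1.971x = 119.113 - 1.649x → x* = 27.3735.
The Pigouvian tax equals MEC at x*: 13.627 + 0.882×27.3735 = 37.7704.

tax = $37.770 per unit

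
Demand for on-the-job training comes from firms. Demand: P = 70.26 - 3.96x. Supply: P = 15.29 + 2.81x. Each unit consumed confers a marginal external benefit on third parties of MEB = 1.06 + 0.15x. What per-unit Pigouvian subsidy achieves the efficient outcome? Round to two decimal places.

Social marginal benefit = demand + MEB = 71.32 - 3.81x.
Set SMB = MC: 71.32 - 3.81x = 15.29 + 2.81x → x* = 8.4637.
The Pigouvian subsidy equals MEB at x*: 1.06 + 0.15×8.4637 = 2.3296.

subsidy = 2.33 per unit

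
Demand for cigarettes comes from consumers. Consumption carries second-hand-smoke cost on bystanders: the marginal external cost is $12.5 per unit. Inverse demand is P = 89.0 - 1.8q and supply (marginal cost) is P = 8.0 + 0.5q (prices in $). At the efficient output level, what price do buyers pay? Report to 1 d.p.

P = $35.4

Social marginal benefit = demand − MEC = 76.5 - 1.8q.
Set SMB = MC: 76.5 - 1.8q = 8.0 + 0.5q → q* = 29.7826.
Consumer price on the demand curve at q*: 89.0 − 1.8×29.7826 = 35.3913.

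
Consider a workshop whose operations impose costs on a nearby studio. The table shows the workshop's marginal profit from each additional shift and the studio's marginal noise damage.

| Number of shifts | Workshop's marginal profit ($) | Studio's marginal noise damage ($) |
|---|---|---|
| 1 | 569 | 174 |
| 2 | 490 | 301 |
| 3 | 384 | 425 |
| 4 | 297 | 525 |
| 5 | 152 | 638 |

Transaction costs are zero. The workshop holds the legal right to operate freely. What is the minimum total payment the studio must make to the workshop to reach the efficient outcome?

$833

Left alone the workshop would choose level 5 (marginal profit stays positive).
Efficient level: k* = 2 (marginal profit ≥ marginal noise damage through 2).
The studio must at least cover the workshop's forgone profit from cutting 5→2: 384 + 297 + 152 = 833.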